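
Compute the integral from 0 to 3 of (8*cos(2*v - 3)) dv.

Let u = 2*v - 3, so du = 2 dv. When v = 0, u = -3; when v = 3, u = 3.
The integral becomes 4·∫ cos(u) du from -3 to 3, with antiderivative 4*sin(u).
Back in v: F(v) = 4*sin(2*v - 3).
Then F(3) - F(0) = (4*sin(3)) - (-4*sin(3)) = 8*sin(3).

8*sin(3)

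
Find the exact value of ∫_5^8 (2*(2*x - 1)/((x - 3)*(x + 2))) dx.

-2*log(7) + 4*log(5)

Factor the denominator: x**2 - x - 6 = (x + 2)(x - 3).
Partial fractions: 2*(2*x - 1)/((x - 3)*(x + 2)) = 2/(x + 2) + 2/(x - 3).
An antiderivative is F(x) = 2*log(x - 3) + 2*log(x + 2).
Then F(8) - F(5) = (2*log(2) + 4*log(5)) - (2*log(2) + 2*log(7)) = -2*log(7) + 4*log(5).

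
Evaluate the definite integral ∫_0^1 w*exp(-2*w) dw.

Integrate by parts once (u = w, dv = exp(-2*w) dw).
An antiderivative is F(w) = (-2*w - 1)*exp(-2*w)/4.
Then F(1) - F(0) = (-3*exp(-2)/4) - (-1/4) = (-3 + exp(2))*exp(-2)/4.

(-3 + exp(2))*exp(-2)/4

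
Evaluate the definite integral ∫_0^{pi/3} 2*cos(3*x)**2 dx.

pi/3

Use the identity cos^2(3*x) = (1 + cos(6*x))/2.
An antiderivative is F(x) = x + sin(6*x)/6.
Then F(pi/3) - F(0) = (pi/3) - (0) = pi/3.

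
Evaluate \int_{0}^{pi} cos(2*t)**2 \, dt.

Use the identity cos^2(2*t) = (1 + cos(4*t))/2.
An antiderivative is F(t) = t/2 + sin(4*t)/8.
Then F(pi) - F(0) = (pi/2) - (0) = pi/2.

pi/2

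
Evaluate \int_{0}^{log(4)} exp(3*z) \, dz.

21

Let u = exp(z), so du = exp(z) dz. When z = 0, u = 1; when z = log(4), u = 4.
The integral becomes ∫ u**2 du from 1 to 4, with antiderivative u**3/3.
Back in z: F(z) = exp(3*z)/3.
Then F(log(4)) - F(0) = (64/3) - (1/3) = 21.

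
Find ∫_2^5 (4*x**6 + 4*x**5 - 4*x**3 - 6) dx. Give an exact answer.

380217/7

By the power rule, an antiderivative is F(x) = 4*x**7/7 + 2*x**6/3 - x**4 - 6*x.
Then F(5) - F(2) = (1142495/21) - (1844/21) = 380217/7.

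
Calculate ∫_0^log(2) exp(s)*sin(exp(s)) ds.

-cos(2) + cos(1)

Let u = exp(s), so du = exp(s) ds. When s = 0, u = 1; when s = log(2), u = 2.
The integral becomes ∫ sin(u) du from 1 to 2, with antiderivative -cos(u).
Back in s: F(s) = -cos(exp(s)).
Then F(log(2)) - F(0) = (-cos(2)) - (-cos(1)) = -cos(2) + cos(1).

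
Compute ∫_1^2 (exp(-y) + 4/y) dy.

-exp(-2) + exp(-1) + 4*log(2)

An antiderivative is F(y) = 4*log(y) - exp(-y).
Then F(2) - F(1) = (-exp(-2) + 4*log(2)) - (-exp(-1)) = -exp(-2) + exp(-1) + 4*log(2).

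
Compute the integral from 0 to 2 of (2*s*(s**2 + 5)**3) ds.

Let u = s**2 + 5, so du = 2*s ds. When s = 0, u = 5; when s = 2, u = 9.
The integral becomes ∫ u**3 du from 5 to 9, with antiderivative u**4/4.
Back in s: F(s) = (s**2 + 5)**4/4.
Then F(2) - F(0) = (6561/4) - (625/4) = 1484.

1484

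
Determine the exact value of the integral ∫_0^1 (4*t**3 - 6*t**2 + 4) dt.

3

By the power rule, an antiderivative is F(t) = t**4 - 2*t**3 + 4*t.
Then F(1) - F(0) = (3) - (0) = 3.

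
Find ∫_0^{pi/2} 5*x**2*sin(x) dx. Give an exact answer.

Integrate by parts twice (u = x^2, dv = 5*sin(x) dx).
An antiderivative is F(x) = -5*x**2*cos(x) + 10*x*sin(x) + 10*cos(x).
Then F(pi/2) - F(0) = (5*pi) - (10) = -10 + 5*pi.

-10 + 5*pi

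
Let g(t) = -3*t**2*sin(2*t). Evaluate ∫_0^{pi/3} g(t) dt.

-sqrt(3)*pi/4 - pi**2/12 + 9/8

Integrate by parts twice (u = t^2, dv = -3*sin(2*t) dt).
An antiderivative is F(t) = 3*t**2*cos(2*t)/2 - 3*t*sin(2*t)/2 - 3*cos(2*t)/4.
Then F(pi/3) - F(0) = (-sqrt(3)*pi/4 - pi**2/12 + 3/8) - (-3/4) = -sqrt(3)*pi/4 - pi**2/12 + 9/8.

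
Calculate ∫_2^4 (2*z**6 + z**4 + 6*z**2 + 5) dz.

173774/35

By the power rule, an antiderivative is F(z) = 2*z**7/7 + z**5/5 + 2*z**3 + 5*z.
Then F(4) - F(2) = (176188/35) - (2414/35) = 173774/35.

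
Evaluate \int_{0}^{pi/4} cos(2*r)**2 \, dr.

Use the identity cos^2(2*r) = (1 + cos(4*r))/2.
An antiderivative is F(r) = r/2 + sin(4*r)/8.
Then F(pi/4) - F(0) = (pi/8) - (0) = pi/8.

pi/8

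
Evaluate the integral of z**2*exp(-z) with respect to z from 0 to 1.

2 - 5*exp(-1)

Integrate by parts twice (u = z^2, dv = exp(-z) dz).
An antiderivative is F(z) = (-z**2 - 2*z - 2)*exp(-z).
Then F(1) - F(0) = (-5*exp(-1)) - (-2) = 2 - 5*exp(-1).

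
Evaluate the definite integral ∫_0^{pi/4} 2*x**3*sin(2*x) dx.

-3/4 + 3*pi**2/32

Integrate by parts 3 times (u = x^3, dv = 2*sin(2*x) dx).
An antiderivative is F(x) = -x**3*cos(2*x) + 3*x**2*sin(2*x)/2 + 3*x*cos(2*x)/2 - 3*sin(2*x)/4.
Then F(pi/4) - F(0) = (-3/4 + 3*pi**2/32) - (0) = -3/4 + 3*pi**2/32.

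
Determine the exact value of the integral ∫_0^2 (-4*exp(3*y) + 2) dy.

An antiderivative is F(y) = -4*exp(3*y)/3 + 2*y.
Then F(2) - F(0) = (4 - 4*exp(6)/3) - (-4/3) = 16/3 - 4*exp(6)/3.

16/3 - 4*exp(6)/3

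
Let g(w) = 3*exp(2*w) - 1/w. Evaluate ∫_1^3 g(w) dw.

-3*exp(2)/2 - log(3) + 3*exp(6)/2

An antiderivative is F(w) = 3*exp(2*w)/2 - log(w).
Then F(3) - F(1) = (-log(3) + 3*exp(6)/2) - (3*exp(2)/2) = -3*exp(2)/2 - log(3) + 3*exp(6)/2.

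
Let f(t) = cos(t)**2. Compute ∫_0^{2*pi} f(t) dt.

pi

Use the identity cos^2(t) = (1 + cos(2*t))/2.
An antiderivative is F(t) = t/2 + sin(2*t)/4.
Then F(2*pi) - F(0) = (pi) - (0) = pi.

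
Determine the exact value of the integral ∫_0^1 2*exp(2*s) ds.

An antiderivative is F(s) = exp(2*s).
Then F(1) - F(0) = (exp(2)) - (1) = -1 + exp(2).

-1 + exp(2)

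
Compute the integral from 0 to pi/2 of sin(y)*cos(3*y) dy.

-1/2

Use the identity sin(y)cos(3*y) = [sin(4*y) + sin(-2*y)]/2.
An antiderivative is F(y) = cos(2*y)/4 - cos(4*y)/8.
Then F(pi/2) - F(0) = (-3/8) - (1/8) = -1/2.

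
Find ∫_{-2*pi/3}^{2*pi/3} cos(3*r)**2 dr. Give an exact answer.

Use the identity cos^2(3*r) = (1 + cos(6*r))/2.
An antiderivative is F(r) = r/2 + sin(6*r)/12.
Then F(2*pi/3) - F(-2*pi/3) = (pi/3) - (-pi/3) = 2*pi/3.

2*pi/3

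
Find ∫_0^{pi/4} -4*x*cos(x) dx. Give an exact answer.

-2*sqrt(2) - sqrt(2)*pi/2 + 4

Integrate by parts once (u = x, dv = -4*cos(x) dx).
An antiderivative is F(x) = -4*x*sin(x) - 4*cos(x).
Then F(pi/4) - F(0) = (sqrt(2)*(-4 - pi)/2) - (-4) = -2*sqrt(2) - sqrt(2)*pi/2 + 4.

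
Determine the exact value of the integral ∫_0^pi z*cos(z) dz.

Integrate by parts once (u = z, dv = cos(z) dz).
An antiderivative is F(z) = z*sin(z) + cos(z).
Then F(pi) - F(0) = (-1) - (1) = -2.

-2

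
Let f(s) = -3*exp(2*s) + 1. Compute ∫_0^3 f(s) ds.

An antiderivative is F(s) = -3*exp(2*s)/2 + s.
Then F(3) - F(0) = (3 - 3*exp(6)/2) - (-3/2) = 9/2 - 3*exp(6)/2.

9/2 - 3*exp(6)/2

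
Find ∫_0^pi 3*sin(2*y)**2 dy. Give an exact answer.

3*pi/2

Use the identity sin^2(2*y) = (1 - cos(4*y))/2.
An antiderivative is F(y) = 3*y/2 - 3*sin(4*y)/8.
Then F(pi) - F(0) = (3*pi/2) - (0) = 3*pi/2.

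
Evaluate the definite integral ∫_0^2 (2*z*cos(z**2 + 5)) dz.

Let u = z**2 + 5, so du = 2*z dz. When z = 0, u = 5; when z = 2, u = 9.
The integral becomes ∫ cos(u) du from 5 to 9, with antiderivative sin(u).
Back in z: F(z) = sin(z**2 + 5).
Then F(2) - F(0) = (sin(9)) - (sin(5)) = sin(9) - sin(5).

sin(9) - sin(5)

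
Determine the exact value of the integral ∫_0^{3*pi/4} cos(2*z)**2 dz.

Use the identity cos^2(2*z) = (1 + cos(4*z))/2.
An antiderivative is F(z) = z/2 + sin(4*z)/8.
Then F(3*pi/4) - F(0) = (3*pi/8) - (0) = 3*pi/8.

3*pi/8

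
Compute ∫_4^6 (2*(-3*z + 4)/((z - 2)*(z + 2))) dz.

-11*log(2) + 5*log(3)

Factor the denominator: z**2 - 4 = (z + 2)(z - 2).
Partial fractions: 2*(-3*z + 4)/((z - 2)*(z + 2)) = -5/(z + 2) - 1/(z - 2).
An antiderivative is F(z) = -log(z - 2) - 5*log(z + 2).
Then F(6) - F(4) = (-17*log(2)) - (-5*log(3) - 6*log(2)) = -11*log(2) + 5*log(3).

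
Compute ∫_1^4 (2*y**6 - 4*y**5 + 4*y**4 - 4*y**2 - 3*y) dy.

186393/70

By the power rule, an antiderivative is F(y) = 2*y**7/7 - 2*y**6/3 + 4*y**5/5 - 4*y**3/3 - 3*y**2/2.
Then F(4) - F(1) = (93112/35) - (-169/70) = 186393/70.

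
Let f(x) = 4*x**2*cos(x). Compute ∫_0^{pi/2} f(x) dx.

Integrate by parts twice (u = x^2, dv = 4*cos(x) dx).
An antiderivative is F(x) = 4*x**2*sin(x) + 8*x*cos(x) - 8*sin(x).
Then F(pi/2) - F(0) = (-8 + pi**2) - (0) = -8 + pi**2.

-8 + pi**2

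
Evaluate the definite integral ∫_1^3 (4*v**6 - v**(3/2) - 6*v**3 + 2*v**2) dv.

By the power rule, an antiderivative is F(v) = 4*v**7/7 - 2*v**(5/2)/5 - 3*v**4/2 + 2*v**3/3.
Then F(3) - F(1) = (16047/14 - 18*sqrt(3)/5) - (-139/210) = 120422/105 - 18*sqrt(3)/5.

120422/105 - 18*sqrt(3)/5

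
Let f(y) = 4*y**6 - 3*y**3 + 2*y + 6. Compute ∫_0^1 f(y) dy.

By the power rule, an antiderivative is F(y) = 4*y**7/7 - 3*y**4/4 + y**2 + 6*y.
Then F(1) - F(0) = (191/28) - (0) = 191/28.

191/28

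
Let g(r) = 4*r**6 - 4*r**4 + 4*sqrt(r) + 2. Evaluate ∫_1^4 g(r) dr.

899638/105

By the power rule, an antiderivative is F(r) = 4*r**7/7 - 4*r**5/5 + 8*r**(3/2)/3 + 2*r.
Then F(4) - F(1) = (900104/105) - (466/105) = 899638/105.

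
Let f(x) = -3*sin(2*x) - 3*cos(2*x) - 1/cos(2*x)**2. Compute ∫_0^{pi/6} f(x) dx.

-5*sqrt(3)/4 - 3/4

An antiderivative is F(x) = -3*sin(2*x)/2 + 3*cos(2*x)/2 - tan(2*x)/2.
Then F(pi/6) - F(0) = (3/4 - 5*sqrt(3)/4) - (3/2) = -5*sqrt(3)/4 - 3/4.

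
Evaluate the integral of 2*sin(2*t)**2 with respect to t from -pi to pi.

Use the identity sin^2(2*t) = (1 - cos(4*t))/2.
An antiderivative is F(t) = t - sin(4*t)/4.
Then F(pi) - F(-pi) = (pi) - (-pi) = 2*pi.

2*pi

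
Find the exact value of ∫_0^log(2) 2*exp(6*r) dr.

21

Let u = exp(r), so du = exp(r) dr. When r = 0, u = 1; when r = log(2), u = 2.
The integral becomes 2·∫ u**5 du from 1 to 2, with antiderivative u**6/3.
Back in r: F(r) = exp(6*r)/3.
Then F(log(2)) - F(0) = (64/3) - (1/3) = 21.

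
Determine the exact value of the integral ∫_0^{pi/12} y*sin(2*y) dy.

Integrate by parts once (u = y, dv = sin(2*y) dy).
An antiderivative is F(y) = -y*cos(2*y)/2 + sin(2*y)/4.
Then F(pi/12) - F(0) = (-sqrt(3)*pi/48 + 1/8) - (0) = -sqrt(3)*pi/48 + 1/8.

-sqrt(3)*pi/48 + 1/8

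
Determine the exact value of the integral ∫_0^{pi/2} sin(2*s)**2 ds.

pi/4

Use the identity sin^2(2*s) = (1 - cos(4*s))/2.
An antiderivative is F(s) = s/2 - sin(4*s)/8.
Then F(pi/2) - F(0) = (pi/4) - (0) = pi/4.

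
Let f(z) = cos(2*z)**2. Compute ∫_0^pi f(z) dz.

pi/2

Use the identity cos^2(2*z) = (1 + cos(4*z))/2.
An antiderivative is F(z) = z/2 + sin(4*z)/8.
Then F(pi) - F(0) = (pi/2) - (0) = pi/2.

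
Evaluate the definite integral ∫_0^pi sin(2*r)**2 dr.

pi/2

Use the identity sin^2(2*r) = (1 - cos(4*r))/2.
An antiderivative is F(r) = r/2 - sin(4*r)/8.
Then F(pi) - F(0) = (pi/2) - (0) = pi/2.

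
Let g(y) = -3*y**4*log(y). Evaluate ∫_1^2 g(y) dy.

93/25 - 96*log(2)/5

Integrate by parts once (u = ln y, dv = -3*y**4 dy).
An antiderivative is F(y) = -3*y**5*(5*log(y) - 1)/25.
Then F(2) - F(1) = (96/25 - 96*log(2)/5) - (3/25) = 93/25 - 96*log(2)/5.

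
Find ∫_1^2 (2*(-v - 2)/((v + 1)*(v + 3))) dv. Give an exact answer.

log(8/15)

Factor the denominator: v**2 + 4*v + 3 = (v + 3)(v + 1).
Partial fractions: 2*(-v - 2)/((v + 1)*(v + 3)) = -1/(v + 3) - 1/(v + 1).
An antiderivative is F(v) = -log(v + 1) - log(v + 3).
Then F(2) - F(1) = (-log(15)) - (-log(8)) = log(8/15).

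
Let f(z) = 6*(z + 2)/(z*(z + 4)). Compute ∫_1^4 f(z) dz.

Factor the denominator: z**2 + 4*z = (z + 4)z.
Partial fractions: 6*(z + 2)/(z*(z + 4)) = 3/(z + 4) + 3/z.
An antiderivative is F(z) = 3*log(z) + 3*log(z + 4).
Then F(4) - F(1) = (15*log(2)) - (3*log(5)) = -3*log(5) + 15*log(2).

-3*log(5) + 15*log(2)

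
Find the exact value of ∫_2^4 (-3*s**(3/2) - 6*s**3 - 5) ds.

By the power rule, an antiderivative is F(s) = -6*s**(5/2)/5 - 3*s**4/2 - 5*s.
Then F(4) - F(2) = (-2212/5) - (-34 - 24*sqrt(2)/5) = -2042/5 + 24*sqrt(2)/5.

-2042/5 + 24*sqrt(2)/5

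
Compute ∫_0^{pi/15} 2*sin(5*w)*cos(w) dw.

-sqrt(6*sqrt(5) + 30)/32 - sqrt(5)/96 + 41/96

Use the identity sin(5*w)cos(w) = [sin(6*w) + sin(4*w)]/2.
An antiderivative is F(w) = -cos(4*w)/4 - cos(6*w)/6.
Then F(pi/15) - F(0) = (-sqrt(6*sqrt(5) + 30)/32 - sqrt(5)/96 + 1/96) - (-5/12) = -sqrt(6*sqrt(5) + 30)/32 - sqrt(5)/96 + 41/96.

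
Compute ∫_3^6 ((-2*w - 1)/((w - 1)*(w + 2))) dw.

Factor the denominator: w**2 + w - 2 = (w + 2)(w - 1).
Partial fractions: (-2*w - 1)/((w - 1)*(w + 2)) = -1/(w + 2) - 1/(w - 1).
An antiderivative is F(w) = -log(w - 1) - log(w + 2).
Then F(6) - F(3) = (-log(40)) - (-log(10)) = -log(4).

-log(4)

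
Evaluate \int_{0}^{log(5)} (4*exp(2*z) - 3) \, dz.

An antiderivative is F(z) = 2*exp(2*z) - 3*z.
Then F(log(5)) - F(0) = (50 - 3*log(5)) - (2) = 48 - 3*log(5).

48 - 3*log(5)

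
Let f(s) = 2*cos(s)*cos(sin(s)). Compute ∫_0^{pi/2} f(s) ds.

Let u = sin(s), so du = cos(s) ds. When s = 0, u = 0; when s = pi/2, u = 1.
The integral becomes 2·∫ cos(u) du from 0 to 1, with antiderivative 2*sin(u).
Back in s: F(s) = 2*sin(sin(s)).
Then F(pi/2) - F(0) = (2*sin(1)) - (0) = 2*sin(1).

2*sin(1)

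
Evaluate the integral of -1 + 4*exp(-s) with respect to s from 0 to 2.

2 - 4*exp(-2)

An antiderivative is F(s) = -s - 4*exp(-s).
Then F(2) - F(0) = (-2 - 4*exp(-2)) - (-4) = 2 - 4*exp(-2).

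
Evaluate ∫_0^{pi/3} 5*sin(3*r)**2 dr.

5*pi/6

Use the identity sin^2(3*r) = (1 - cos(6*r))/2.
An antiderivative is F(r) = 5*r/2 - 5*sin(6*r)/12.
Then F(pi/3) - F(0) = (5*pi/6) - (0) = 5*pi/6.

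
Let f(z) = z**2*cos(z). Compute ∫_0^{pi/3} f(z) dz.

-sqrt(3) + sqrt(3)*pi**2/18 + pi/3

Integrate by parts twice (u = z^2, dv = cos(z) dz).
An antiderivative is F(z) = z**2*sin(z) + 2*z*cos(z) - 2*sin(z).
Then F(pi/3) - F(0) = (-sqrt(3) + sqrt(3)*pi**2/18 + pi/3) - (0) = -sqrt(3) + sqrt(3)*pi**2/18 + pi/3.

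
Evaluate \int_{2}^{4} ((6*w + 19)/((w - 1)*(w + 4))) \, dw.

2*log(2) + 4*log(3)

Factor the denominator: w**2 + 3*w - 4 = (w + 4)(w - 1).
Partial fractions: (6*w + 19)/((w - 1)*(w + 4)) = 1/(w + 4) + 5/(w - 1).
An antiderivative is F(w) = 5*log(w - 1) + log(w + 4).
Then F(4) - F(2) = (3*log(2) + 5*log(3)) - (log(6)) = 2*log(2) + 4*log(3).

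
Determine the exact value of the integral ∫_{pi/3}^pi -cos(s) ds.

sqrt(3)/2

An antiderivative is F(s) = -sin(s).
Then F(pi) - F(pi/3) = (0) - (-sqrt(3)/2) = sqrt(3)/2.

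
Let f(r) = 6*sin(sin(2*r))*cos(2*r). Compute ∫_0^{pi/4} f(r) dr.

Let u = sin(2*r), so du = 2*cos(2*r) dr. When r = 0, u = 0; when r = pi/4, u = 1.
The integral becomes 3·∫ sin(u) du from 0 to 1, with antiderivative -3*cos(u).
Back in r: F(r) = -3*cos(sin(2*r)).
Then F(pi/4) - F(0) = (-3*cos(1)) - (-3) = 3 - 3*cos(1).

3 - 3*cos(1)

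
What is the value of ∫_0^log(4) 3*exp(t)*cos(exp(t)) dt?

-3*sin(1) + 3*sin(4)

Let u = exp(t), so du = exp(t) dt. When t = 0, u = 1; when t = log(4), u = 4.
The integral becomes 3·∫ cos(u) du from 1 to 4, with antiderivative 3*sin(u).
Back in t: F(t) = 3*sin(exp(t)).
Then F(log(4)) - F(0) = (3*sin(4)) - (3*sin(1)) = -3*sin(1) + 3*sin(4).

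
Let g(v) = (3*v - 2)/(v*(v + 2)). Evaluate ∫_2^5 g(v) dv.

Factor the denominator: v**2 + 2*v = (v + 2)v.
Partial fractions: (3*v - 2)/(v*(v + 2)) = 4/(v + 2) - 1/v.
An antiderivative is F(v) = -log(v) + 4*log(v + 2).
Then F(5) - F(2) = (-log(5) + 4*log(7)) - (7*log(2)) = -7*log(2) - log(5) + 4*log(7).

-7*log(2) - log(5) + 4*log(7)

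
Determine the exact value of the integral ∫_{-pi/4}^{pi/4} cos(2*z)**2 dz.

pi/4

Use the identity cos^2(2*z) = (1 + cos(4*z))/2.
An antiderivative is F(z) = z/2 + sin(4*z)/8.
Then F(pi/4) - F(-pi/4) = (pi/8) - (-pi/8) = pi/4.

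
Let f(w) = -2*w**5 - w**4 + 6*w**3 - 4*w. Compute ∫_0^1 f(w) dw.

-31/30

By the power rule, an antiderivative is F(w) = -w**6/3 - w**5/5 + 3*w**4/2 - 2*w**2.
Then F(1) - F(0) = (-31/30) - (0) = -31/30.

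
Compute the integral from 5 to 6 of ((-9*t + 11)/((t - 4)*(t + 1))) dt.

-4*log(7) - log(2) + 4*log(3)

Factor the denominator: t**2 - 3*t - 4 = (t + 1)(t - 4).
Partial fractions: (-9*t + 11)/((t - 4)*(t + 1)) = -4/(t + 1) - 5/(t - 4).
An antiderivative is F(t) = -5*log(t - 4) - 4*log(t + 1).
Then F(6) - F(5) = (-4*log(7) - 5*log(2)) - (-4*log(3) - 4*log(2)) = -4*log(7) - log(2) + 4*log(3).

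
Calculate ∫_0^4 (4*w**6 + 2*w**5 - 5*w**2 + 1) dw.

223124/21

By the power rule, an antiderivative is F(w) = 4*w**7/7 + w**6/3 - 5*w**3/3 + w.
Then F(4) - F(0) = (223124/21) - (0) = 223124/21.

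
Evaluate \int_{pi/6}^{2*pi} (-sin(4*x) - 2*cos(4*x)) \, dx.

An antiderivative is F(x) = -sin(4*x)/2 + cos(4*x)/4.
Then F(2*pi) - F(pi/6) = (1/4) - (-sqrt(3)/4 - 1/8) = 3/8 + sqrt(3)/4.

3/8 + sqrt(3)/4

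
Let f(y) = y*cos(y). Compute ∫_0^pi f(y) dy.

-2

Integrate by parts once (u = y, dv = cos(y) dy).
An antiderivative is F(y) = y*sin(y) + cos(y).
Then F(pi) - F(0) = (-1) - (1) = -2.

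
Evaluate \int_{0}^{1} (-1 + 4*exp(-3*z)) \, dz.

(-4 + exp(3))*exp(-3)/3

An antiderivative is F(z) = -z - 4*exp(-3*z)/3.
Then F(1) - F(0) = (-1 - 4*exp(-3)/3) - (-4/3) = (-4 + exp(3))*exp(-3)/3.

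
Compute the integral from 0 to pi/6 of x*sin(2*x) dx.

-pi/24 + sqrt(3)/8

Integrate by parts once (u = x, dv = sin(2*x) dx).
An antiderivative is F(x) = -x*cos(2*x)/2 + sin(2*x)/4.
Then F(pi/6) - F(0) = (-pi/24 + sqrt(3)/8) - (0) = -pi/24 + sqrt(3)/8.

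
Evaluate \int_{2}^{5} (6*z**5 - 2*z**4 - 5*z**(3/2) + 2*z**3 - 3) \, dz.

-50*sqrt(5) + 8*sqrt(2) + 146193/10

By the power rule, an antiderivative is F(z) = z**6 - 2*z**(5/2) - 2*z**5/5 + z**4/2 - 3*z.
Then F(5) - F(2) = (29345/2 - 50*sqrt(5)) - (266/5 - 8*sqrt(2)) = -50*sqrt(5) + 8*sqrt(2) + 146193/10.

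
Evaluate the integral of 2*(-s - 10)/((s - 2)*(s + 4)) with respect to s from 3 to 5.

-log(49)

Factor the denominator: s**2 + 2*s - 8 = (s + 4)(s - 2).
Partial fractions: 2*(-s - 10)/((s - 2)*(s + 4)) = 2/(s + 4) - 4/(s - 2).
An antiderivative is F(s) = -4*log(s - 2) + 2*log(s + 4).
Then F(5) - F(3) = (0) - (log(49)) = -log(49).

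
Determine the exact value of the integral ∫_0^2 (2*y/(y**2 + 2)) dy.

Let u = y**2 + 2, so du = 2*y dy. When y = 0, u = 2; when y = 2, u = 6.
The integral becomes ∫ 1/u du from 2 to 6, with antiderivative log(u).
Back in y: F(y) = log(y**2 + 2).
Then F(2) - F(0) = (log(6)) - (log(2)) = log(3).

log(3)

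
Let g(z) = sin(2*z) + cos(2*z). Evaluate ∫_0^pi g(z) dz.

0

An antiderivative is F(z) = sin(2*z)/2 - cos(2*z)/2.
Then F(pi) - F(0) = (-1/2) - (-1/2) = 0.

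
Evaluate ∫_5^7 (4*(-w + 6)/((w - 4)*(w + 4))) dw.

-5*log(11) + 11*log(3)

Factor the denominator: w**2 - 16 = (w + 4)(w - 4).
Partial fractions: 4*(-w + 6)/((w - 4)*(w + 4)) = -5/(w + 4) + 1/(w - 4).
An antiderivative is F(w) = log(w - 4) - 5*log(w + 4).
Then F(7) - F(5) = (-5*log(11) + log(3)) - (-10*log(3)) = -5*log(11) + 11*log(3).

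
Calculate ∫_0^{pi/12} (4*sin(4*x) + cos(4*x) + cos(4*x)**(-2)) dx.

An antiderivative is F(x) = sin(4*x)/4 - cos(4*x) + tan(4*x)/4.
Then F(pi/12) - F(0) = (-1/2 + 3*sqrt(3)/8) - (-1) = 1/2 + 3*sqrt(3)/8.

1/2 + 3*sqrt(3)/8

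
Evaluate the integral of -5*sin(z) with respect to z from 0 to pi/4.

An antiderivative is F(z) = 5*cos(z).
Then F(pi/4) - F(0) = (5*sqrt(2)/2) - (5) = -5 + 5*sqrt(2)/2.

-5 + 5*sqrt(2)/2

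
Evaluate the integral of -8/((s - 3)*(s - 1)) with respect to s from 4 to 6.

Factor the denominator: s**2 - 4*s + 3 = (s - 1)(s - 3).
Partial fractions: -8/((s - 3)*(s - 1)) = 4/(s - 1) - 4/(s - 3).
An antiderivative is F(s) = -4*log(s - 3) + 4*log(s - 1).
Then F(6) - F(4) = (-4*log(3) + 4*log(5)) - (log(81)) = -8*log(3) + 4*log(5).

-8*log(3) + 4*log(5)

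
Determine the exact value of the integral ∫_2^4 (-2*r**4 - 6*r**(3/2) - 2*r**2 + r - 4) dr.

-7694/15 + 48*sqrt(2)/5

By the power rule, an antiderivative is F(r) = -12*r**(5/2)/5 - 2*r**5/5 - 2*r**3/3 + r**2/2 - 4*r.
Then F(4) - F(2) = (-8056/15) - (-362/15 - 48*sqrt(2)/5) = -7694/15 + 48*sqrt(2)/5.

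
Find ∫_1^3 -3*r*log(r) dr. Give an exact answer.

Integrate by parts once (u = ln r, dv = -3*r dr).
An antiderivative is F(r) = -3*r**2*(2*log(r) - 1)/4.
Then F(3) - F(1) = (27/4 - 27*log(3)/2) - (3/4) = 6 - 27*log(3)/2.

6 - 27*log(3)/2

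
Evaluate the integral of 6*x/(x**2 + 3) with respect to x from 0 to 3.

log(64)

Let u = x**2 + 3, so du = 2*x dx. When x = 0, u = 3; when x = 3, u = 12.
The integral becomes 3·∫ 1/u du from 3 to 12, with antiderivative 3*log(u).
Back in x: F(x) = 3*log(x**2 + 3).
Then F(3) - F(0) = (3*log(3) + 6*log(2)) - (log(27)) = log(64).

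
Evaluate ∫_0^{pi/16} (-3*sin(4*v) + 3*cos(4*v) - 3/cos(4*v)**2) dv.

An antiderivative is F(v) = 3*sin(4*v)/4 + 3*cos(4*v)/4 - 3*tan(4*v)/4.
Then F(pi/16) - F(0) = (-3/4 + 3*sqrt(2)/4) - (3/4) = -3/2 + 3*sqrt(2)/4.

-3/2 + 3*sqrt(2)/4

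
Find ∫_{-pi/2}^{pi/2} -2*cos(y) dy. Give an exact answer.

An antiderivative is F(y) = -2*sin(y).
Then F(pi/2) - F(-pi/2) = (-2) - (2) = -4.

-4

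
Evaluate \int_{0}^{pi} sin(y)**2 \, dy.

Use the identity sin^2(y) = (1 - cos(2*y))/2.
An antiderivative is F(y) = y/2 - sin(2*y)/4.
Then F(pi) - F(0) = (pi/2) - (0) = pi/2.

pi/2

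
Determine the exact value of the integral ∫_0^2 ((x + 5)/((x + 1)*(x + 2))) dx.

log(81/8)

Factor the denominator: x**2 + 3*x + 2 = (x + 2)(x + 1).
Partial fractions: (x + 5)/((x + 1)*(x + 2)) = -3/(x + 2) + 4/(x + 1).
An antiderivative is F(x) = 4*log(x + 1) - 3*log(x + 2).
Then F(2) - F(0) = (log(81/64)) - (-log(8)) = log(81/8).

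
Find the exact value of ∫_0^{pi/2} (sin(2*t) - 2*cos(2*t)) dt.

1

An antiderivative is F(t) = -sin(2*t) - cos(2*t)/2.
Then F(pi/2) - F(0) = (1/2) - (-1/2) = 1.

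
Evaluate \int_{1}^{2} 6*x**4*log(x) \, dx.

-186/25 + 192*log(2)/5

Integrate by parts once (u = ln x, dv = 6*x**4 dx).
An antiderivative is F(x) = 6*x**5*(5*log(x) - 1)/25.
Then F(2) - F(1) = (-192/25 + 192*log(2)/5) - (-6/25) = -186/25 + 192*log(2)/5.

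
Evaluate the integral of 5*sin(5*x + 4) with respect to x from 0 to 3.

-cos(19) + cos(4)

Let u = 5*x + 4, so du = 5 dx. When x = 0, u = 4; when x = 3, u = 19.
The integral becomes ∫ sin(u) du from 4 to 19, with antiderivative -cos(u).
Back in x: F(x) = -cos(5*x + 4).
Then F(3) - F(0) = (-cos(19)) - (-cos(4)) = -cos(19) + cos(4).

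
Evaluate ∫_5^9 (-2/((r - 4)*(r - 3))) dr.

Factor the denominator: r**2 - 7*r + 12 = (r - 3)(r - 4).
Partial fractions: -2/((r - 4)*(r - 3)) = 2/(r - 3) - 2/(r - 4).
An antiderivative is F(r) = -2*log(r - 4) + 2*log(r - 3).
Then F(9) - F(5) = (log(36/25)) - (log(4)) = log(9/25).

log(9/25)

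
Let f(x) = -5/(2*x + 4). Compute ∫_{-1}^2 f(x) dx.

An antiderivative is F(x) = -5*log(2*x + 4)/2.
Then F(2) - F(-1) = (-15*log(2)/2) - (-5*log(2)/2) = -log(32).

-log(32)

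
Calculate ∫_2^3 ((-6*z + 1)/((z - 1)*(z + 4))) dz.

-5*log(7) + 4*log(2) + 5*log(3)

Factor the denominator: z**2 + 3*z - 4 = (z + 4)(z - 1).
Partial fractions: (-6*z + 1)/((z - 1)*(z + 4)) = -5/(z + 4) - 1/(z - 1).
An antiderivative is F(z) = -log(z - 1) - 5*log(z + 4).
Then F(3) - F(2) = (-5*log(7) - log(2)) - (-5*log(3) - 5*log(2)) = -5*log(7) + 4*log(2) + 5*log(3).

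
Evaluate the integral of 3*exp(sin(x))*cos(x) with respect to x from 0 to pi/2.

Let u = sin(x), so du = cos(x) dx. When x = 0, u = 0; when x = pi/2, u = 1.
The integral becomes 3·∫ exp(u) du from 0 to 1, with antiderivative 3*exp(u).
Back in x: F(x) = 3*exp(sin(x)).
Then F(pi/2) - F(0) = (3*E) - (3) = -3 + 3*E.

-3 + 3*E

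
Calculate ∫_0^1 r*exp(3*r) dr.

Integrate by parts once (u = r, dv = exp(3*r) dr).
An antiderivative is F(r) = (3*r - 1)*exp(3*r)/9.
Then F(1) - F(0) = (2*exp(3)/9) - (-1/9) = 1/9 + 2*exp(3)/9.

1/9 + 2*exp(3)/9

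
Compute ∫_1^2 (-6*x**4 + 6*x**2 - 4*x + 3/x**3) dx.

By the power rule, an antiderivative is F(x) = -6*x**5/5 + 2*x**3 - 2*x**2 - 3/(2*x**2).
Then F(2) - F(1) = (-1231/40) - (-27/10) = -1123/40.

-1123/40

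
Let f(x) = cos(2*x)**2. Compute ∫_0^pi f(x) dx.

Use the identity cos^2(2*x) = (1 + cos(4*x))/2.
An antiderivative is F(x) = x/2 + sin(4*x)/8.
Then F(pi) - F(0) = (pi/2) - (0) = pi/2.

pi/2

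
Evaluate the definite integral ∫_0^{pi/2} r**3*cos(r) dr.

Integrate by parts 3 times (u = r^3, dv = cos(r) dr).
An antiderivative is F(r) = r**3*sin(r) + 3*r**2*cos(r) - 6*r*sin(r) - 6*cos(r).
Then F(pi/2) - F(0) = (pi*(-24 + pi**2)/8) - (-6) = -3*pi + pi**3/8 + 6.

-3*pi + pi**3/8 + 6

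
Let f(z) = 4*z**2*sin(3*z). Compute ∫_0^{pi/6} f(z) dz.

Integrate by parts twice (u = z^2, dv = 4*sin(3*z) dz).
An antiderivative is F(z) = -4*z**2*cos(3*z)/3 + 8*z*sin(3*z)/9 + 8*cos(3*z)/27.
Then F(pi/6) - F(0) = (4*pi/27) - (8/27) = -8/27 + 4*pi/27.

-8/27 + 4*pi/27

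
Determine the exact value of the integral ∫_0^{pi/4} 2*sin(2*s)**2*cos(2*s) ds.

Let u = sin(2*s), so du = 2*cos(2*s) ds. When s = 0, u = 0; when s = pi/4, u = 1.
The integral becomes ∫ u**2 du from 0 to 1, with antiderivative u**3/3.
Back in s: F(s) = sin(2*s)**3/3.
Then F(pi/4) - F(0) = (1/3) - (0) = 1/3.

1/3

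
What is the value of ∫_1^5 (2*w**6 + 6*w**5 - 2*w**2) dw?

795112/21

By the power rule, an antiderivative is F(w) = 2*w**7/7 + w**6 - 2*w**3/3.
Then F(5) - F(1) = (795125/21) - (13/21) = 795112/21.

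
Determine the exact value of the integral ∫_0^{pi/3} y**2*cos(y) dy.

-sqrt(3) + sqrt(3)*pi**2/18 + pi/3

Integrate by parts twice (u = y^2, dv = cos(y) dy).
An antiderivative is F(y) = y**2*sin(y) + 2*y*cos(y) - 2*sin(y).
Then F(pi/3) - F(0) = (-sqrt(3) + sqrt(3)*pi**2/18 + pi/3) - (0) = -sqrt(3) + sqrt(3)*pi**2/18 + pi/3.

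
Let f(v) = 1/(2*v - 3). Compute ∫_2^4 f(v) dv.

log(5)/2

An antiderivative is F(v) = log(2*v - 3)/2.
Then F(4) - F(2) = (log(5)/2) - (0) = log(5)/2.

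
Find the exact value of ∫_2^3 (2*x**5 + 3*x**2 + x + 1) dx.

1465/6

By the power rule, an antiderivative is F(x) = x**6/3 + x**3 + x**2/2 + x.
Then F(3) - F(2) = (555/2) - (100/3) = 1465/6.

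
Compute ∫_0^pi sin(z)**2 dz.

pi/2

Use the identity sin^2(z) = (1 - cos(2*z))/2.
An antiderivative is F(z) = z/2 - sin(2*z)/4.
Then F(pi) - F(0) = (pi/2) - (0) = pi/2.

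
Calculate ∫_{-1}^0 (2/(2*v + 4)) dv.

log(2)

An antiderivative is F(v) = log(2*v + 4).
Then F(0) - F(-1) = (log(4)) - (log(2)) = log(2).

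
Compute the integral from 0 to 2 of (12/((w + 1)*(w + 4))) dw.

log(16)

Factor the denominator: w**2 + 5*w + 4 = (w + 4)(w + 1).
Partial fractions: 12/((w + 1)*(w + 4)) = -4/(w + 4) + 4/(w + 1).
An antiderivative is F(w) = 4*log(w + 1) - 4*log(w + 4).
Then F(2) - F(0) = (-log(16)) - (-8*log(2)) = log(16).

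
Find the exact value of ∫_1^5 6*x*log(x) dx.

-36 + 75*log(5)

Integrate by parts once (u = ln x, dv = 6*x dx).
An antiderivative is F(x) = 3*x**2*(2*log(x) - 1)/2.
Then F(5) - F(1) = (-75/2 + 75*log(5)) - (-3/2) = -36 + 75*log(5).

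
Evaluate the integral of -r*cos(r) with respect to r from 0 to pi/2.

1 - pi/2

Integrate by parts once (u = r, dv = -cos(r) dr).
An antiderivative is F(r) = -r*sin(r) - cos(r).
Then F(pi/2) - F(0) = (-pi/2) - (-1) = 1 - pi/2.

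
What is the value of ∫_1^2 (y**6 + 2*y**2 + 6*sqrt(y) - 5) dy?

By the power rule, an antiderivative is F(y) = y**7/7 + 4*y**(3/2) + 2*y**3/3 - 5*y.
Then F(2) - F(1) = (8*sqrt(2) + 286/21) - (-4/21) = 8*sqrt(2) + 290/21.

8*sqrt(2) + 290/21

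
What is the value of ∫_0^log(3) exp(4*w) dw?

20

Let u = exp(w), so du = exp(w) dw. When w = 0, u = 1; when w = log(3), u = 3.
The integral becomes ∫ u**3 du from 1 to 3, with antiderivative u**4/4.
Back in w: F(w) = exp(4*w)/4.
Then F(log(3)) - F(0) = (81/4) - (1/4) = 20.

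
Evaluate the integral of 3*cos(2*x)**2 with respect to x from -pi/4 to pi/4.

3*pi/4

Use the identity cos^2(2*x) = (1 + cos(4*x))/2.
An antiderivative is F(x) = 3*x/2 + 3*sin(4*x)/8.
Then F(pi/4) - F(-pi/4) = (3*pi/8) - (-3*pi/8) = 3*pi/4.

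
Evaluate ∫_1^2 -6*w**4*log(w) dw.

Integrate by parts once (u = ln w, dv = -6*w**4 dw).
An antiderivative is F(w) = -6*w**5*(5*log(w) - 1)/25.
Then F(2) - F(1) = (192/25 - 192*log(2)/5) - (6/25) = 186/25 - 192*log(2)/5.

186/25 - 192*log(2)/5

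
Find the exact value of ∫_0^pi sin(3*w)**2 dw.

pi/2

Use the identity sin^2(3*w) = (1 - cos(6*w))/2.
An antiderivative is F(w) = w/2 - sin(6*w)/12.
Then F(pi) - F(0) = (pi/2) - (0) = pi/2.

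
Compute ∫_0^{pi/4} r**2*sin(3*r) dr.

-2/27 - sqrt(2)/27 + sqrt(2)*pi/36 + sqrt(2)*pi**2/96

Integrate by parts twice (u = r^2, dv = sin(3*r) dr).
An antiderivative is F(r) = -r**2*cos(3*r)/3 + 2*r*sin(3*r)/9 + 2*cos(3*r)/27.
Then F(pi/4) - F(0) = (sqrt(2)*(-32 + 24*pi + 9*pi**2)/864) - (2/27) = -2/27 - sqrt(2)/27 + sqrt(2)*pi/36 + sqrt(2)*pi**2/96.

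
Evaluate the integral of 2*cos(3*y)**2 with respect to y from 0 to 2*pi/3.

2*pi/3

Use the identity cos^2(3*y) = (1 + cos(6*y))/2.
An antiderivative is F(y) = y + sin(6*y)/6.
Then F(2*pi/3) - F(0) = (2*pi/3) - (0) = 2*pi/3.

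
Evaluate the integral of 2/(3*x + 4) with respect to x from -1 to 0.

An antiderivative is F(x) = 2*log(3*x + 4)/3.
Then F(0) - F(-1) = (4*log(2)/3) - (0) = 4*log(2)/3.

4*log(2)/3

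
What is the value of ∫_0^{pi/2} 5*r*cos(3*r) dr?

Integrate by parts once (u = r, dv = 5*cos(3*r) dr).
An antiderivative is F(r) = 5*r*sin(3*r)/3 + 5*cos(3*r)/9.
Then F(pi/2) - F(0) = (-5*pi/6) - (5/9) = -5*pi/6 - 5/9.

-5*pi/6 - 5/9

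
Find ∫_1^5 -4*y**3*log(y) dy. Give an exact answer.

156 - 625*log(5)

Integrate by parts once (u = ln y, dv = -4*y**3 dy).
An antiderivative is F(y) = -y**4*(4*log(y) - 1)/4.
Then F(5) - F(1) = (625/4 - 625*log(5)) - (1/4) = 156 - 625*log(5).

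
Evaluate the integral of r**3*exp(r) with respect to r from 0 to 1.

6 - 2*E

Integrate by parts 3 times (u = r^3, dv = exp(r) dr).
An antiderivative is F(r) = (r**3 - 3*r**2 + 6*r - 6)*exp(r).
Then F(1) - F(0) = (-2*E) - (-6) = 6 - 2*E.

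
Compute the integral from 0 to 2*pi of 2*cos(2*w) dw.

An antiderivative is F(w) = sin(2*w).
Then F(2*pi) - F(0) = (0) - (0) = 0.

0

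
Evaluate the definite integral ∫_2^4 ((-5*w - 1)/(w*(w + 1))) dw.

Factor the denominator: w**2 + w = (w + 1)w.
Partial fractions: (-5*w - 1)/(w*(w + 1)) = -4/(w + 1) - 1/w.
An antiderivative is F(w) = -log(w) - 4*log(w + 1).
Then F(4) - F(2) = (-4*log(5) - 2*log(2)) - (-4*log(3) - log(2)) = -4*log(5) - log(2) + 4*log(3).

-4*log(5) - log(2) + 4*log(3)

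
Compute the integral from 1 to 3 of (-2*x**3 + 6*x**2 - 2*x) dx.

4

By the power rule, an antiderivative is F(x) = -x**4/2 + 2*x**3 - x**2.
Then F(3) - F(1) = (9/2) - (1/2) = 4.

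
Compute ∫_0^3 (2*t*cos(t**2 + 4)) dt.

sin(13) - sin(4)

Let u = t**2 + 4, so du = 2*t dt. When t = 0, u = 4; when t = 3, u = 13.
The integral becomes ∫ cos(u) du from 4 to 13, with antiderivative sin(u).
Back in t: F(t) = sin(t**2 + 4).
Then F(3) - F(0) = (sin(13)) - (sin(4)) = sin(13) - sin(4).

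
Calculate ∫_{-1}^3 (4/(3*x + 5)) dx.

An antiderivative is F(x) = 4*log(3*x + 5)/3.
Then F(3) - F(-1) = (4*log(14)/3) - (4*log(2)/3) = 4*log(7)/3.

4*log(7)/3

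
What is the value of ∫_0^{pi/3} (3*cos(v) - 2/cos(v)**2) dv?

An antiderivative is F(v) = 3*sin(v) - 2*tan(v).
Then F(pi/3) - F(0) = (-sqrt(3)/2) - (0) = -sqrt(3)/2.

-sqrt(3)/2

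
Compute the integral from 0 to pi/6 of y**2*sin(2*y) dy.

Integrate by parts twice (u = y^2, dv = sin(2*y) dy).
An antiderivative is F(y) = -y**2*cos(2*y)/2 + y*sin(2*y)/2 + cos(2*y)/4.
Then F(pi/6) - F(0) = (-pi**2/144 + 1/8 + sqrt(3)*pi/24) - (1/4) = -1/8 - pi**2/144 + sqrt(3)*pi/24.

-1/8 - pi**2/144 + sqrt(3)*pi/24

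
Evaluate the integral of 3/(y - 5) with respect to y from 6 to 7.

An antiderivative is F(y) = 3*log(y - 5).
Then F(7) - F(6) = (log(8)) - (0) = log(8).

log(8)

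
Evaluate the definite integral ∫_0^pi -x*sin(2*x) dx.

pi/2

Integrate by parts once (u = x, dv = -sin(2*x) dx).
An antiderivative is F(x) = x*cos(2*x)/2 - sin(2*x)/4.
Then F(pi) - F(0) = (pi/2) - (0) = pi/2.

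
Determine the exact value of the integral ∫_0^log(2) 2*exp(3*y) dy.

Let u = exp(y), so du = exp(y) dy. When y = 0, u = 1; when y = log(2), u = 2.
The integral becomes 2·∫ u**2 du from 1 to 2, with antiderivative 2*u**3/3.
Back in y: F(y) = 2*exp(3*y)/3.
Then F(log(2)) - F(0) = (16/3) - (2/3) = 14/3.

14/3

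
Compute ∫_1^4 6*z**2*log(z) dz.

Integrate by parts once (u = ln z, dv = 6*z**2 dz).
An antiderivative is F(z) = 2*z**3*(3*log(z) - 1)/3.
Then F(4) - F(1) = (-128/3 + 256*log(2)) - (-2/3) = -42 + 256*log(2).

-42 + 256*log(2)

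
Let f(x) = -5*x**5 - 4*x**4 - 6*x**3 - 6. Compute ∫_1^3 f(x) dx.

By the power rule, an antiderivative is F(x) = -5*x**6/6 - 4*x**5/5 - 3*x**4/2 - 6*x.
Then F(3) - F(1) = (-4707/5) - (-137/15) = -13984/15.

-13984/15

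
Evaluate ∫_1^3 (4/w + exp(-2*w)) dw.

An antiderivative is F(w) = 4*log(w) - exp(-2*w)/2.
Then F(3) - F(1) = (-exp(-6)/2 + 4*log(3)) - (-exp(-2)/2) = (-1 + exp(4) + 8*exp(6)*log(3))*exp(-6)/2.

(-1 + exp(4) + 8*exp(6)*log(3))*exp(-6)/2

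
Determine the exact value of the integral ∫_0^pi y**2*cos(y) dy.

-2*pi

Integrate by parts twice (u = y^2, dv = cos(y) dy).
An antiderivative is F(y) = y**2*sin(y) + 2*y*cos(y) - 2*sin(y).
Then F(pi) - F(0) = (-2*pi) - (0) = -2*pi.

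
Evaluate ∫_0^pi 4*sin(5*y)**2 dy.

2*pi

Use the identity sin^2(5*y) = (1 - cos(10*y))/2.
An antiderivative is F(y) = 2*y - sin(10*y)/5.
Then F(pi) - F(0) = (2*pi) - (0) = 2*pi.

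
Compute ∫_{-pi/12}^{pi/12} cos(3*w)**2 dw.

Use the identity cos^2(3*w) = (1 + cos(6*w))/2.
An antiderivative is F(w) = w/2 + sin(6*w)/12.
Then F(pi/12) - F(-pi/12) = (1/12 + pi/24) - (-pi/24 - 1/12) = 1/6 + pi/12.

1/6 + pi/12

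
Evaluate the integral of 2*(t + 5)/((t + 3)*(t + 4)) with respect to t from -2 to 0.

Factor the denominator: t**2 + 7*t + 12 = (t + 4)(t + 3).
Partial fractions: 2*(t + 5)/((t + 3)*(t + 4)) = -2/(t + 4) + 4/(t + 3).
An antiderivative is F(t) = 4*log(t + 3) - 2*log(t + 4).
Then F(0) - F(-2) = (log(81/16)) - (-log(4)) = log(81/4).

log(81/4)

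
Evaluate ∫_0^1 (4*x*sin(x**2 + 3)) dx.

2*cos(3) - 2*cos(4)

Let u = x**2 + 3, so du = 2*x dx. When x = 0, u = 3; when x = 1, u = 4.
The integral becomes 2·∫ sin(u) du from 3 to 4, with antiderivative -2*cos(u).
Back in x: F(x) = -2*cos(x**2 + 3).
Then F(1) - F(0) = (-2*cos(4)) - (-2*cos(3)) = 2*cos(3) - 2*cos(4).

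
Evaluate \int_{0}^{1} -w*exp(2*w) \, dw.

Integrate by parts once (u = w, dv = -exp(2*w) dw).
An antiderivative is F(w) = (-2*w + 1)*exp(2*w)/4.
Then F(1) - F(0) = (-exp(2)/4) - (1/4) = -exp(2)/4 - 1/4.

-exp(2)/4 - 1/4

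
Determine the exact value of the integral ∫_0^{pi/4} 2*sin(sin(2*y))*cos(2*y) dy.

1 - cos(1)

Let u = sin(2*y), so du = 2*cos(2*y) dy. When y = 0, u = 0; when y = pi/4, u = 1.
The integral becomes ∫ sin(u) du from 0 to 1, with antiderivative -cos(u).
Back in y: F(y) = -cos(sin(2*y)).
Then F(pi/4) - F(0) = (-cos(1)) - (-1) = 1 - cos(1).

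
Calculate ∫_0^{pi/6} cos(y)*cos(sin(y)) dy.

sin(1/2)

Let u = sin(y), so du = cos(y) dy. When y = 0, u = 0; when y = pi/6, u = 1/2.
The integral becomes ∫ cos(u) du from 0 to 1/2, with antiderivative sin(u).
Back in y: F(y) = sin(sin(y)).
Then F(pi/6) - F(0) = (sin(1/2)) - (0) = sin(1/2).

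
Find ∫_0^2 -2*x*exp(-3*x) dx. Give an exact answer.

Integrate by parts once (u = x, dv = -2*exp(-3*x) dx).
An antiderivative is F(x) = (6*x + 2)*exp(-3*x)/9.
Then F(2) - F(0) = (14*exp(-6)/9) - (2/9) = -2/9 + 14*exp(-6)/9.

-2/9 + 14*exp(-6)/9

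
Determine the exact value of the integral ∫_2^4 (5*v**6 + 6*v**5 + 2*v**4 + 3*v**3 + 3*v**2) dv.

By the power rule, an antiderivative is F(v) = 5*v**7/7 + v**6 + 2*v**5/5 + 3*v**4/4 + v**3.
Then F(4) - F(2) = (576256/35) - (6588/35) = 569668/35.

569668/35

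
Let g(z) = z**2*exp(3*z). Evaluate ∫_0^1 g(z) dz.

-2/27 + 5*exp(3)/27

Integrate by parts twice (u = z^2, dv = exp(3*z) dz).
An antiderivative is F(z) = (9*z**2 - 6*z + 2)*exp(3*z)/27.
Then F(1) - F(0) = (5*exp(3)/27) - (2/27) = -2/27 + 5*exp(3)/27.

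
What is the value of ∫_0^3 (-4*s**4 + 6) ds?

By the power rule, an antiderivative is F(s) = -4*s**5/5 + 6*s.
Then F(3) - F(0) = (-882/5) - (0) = -882/5.

-882/5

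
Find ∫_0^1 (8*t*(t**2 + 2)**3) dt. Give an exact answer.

65

Let u = t**2 + 2, so du = 2*t dt. When t = 0, u = 2; when t = 1, u = 3.
The integral becomes 4·∫ u**3 du from 2 to 3, with antiderivative u**4.
Back in t: F(t) = (t**2 + 2)**4.
Then F(1) - F(0) = (81) - (16) = 65.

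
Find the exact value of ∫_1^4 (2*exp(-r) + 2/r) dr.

-2*exp(-4) + 2*exp(-1) + 4*log(2)

An antiderivative is F(r) = 2*log(r) - 2*exp(-r).
Then F(4) - F(1) = (-2*exp(-4) + 4*log(2)) - (-2*exp(-1)) = -2*exp(-4) + 2*exp(-1) + 4*log(2).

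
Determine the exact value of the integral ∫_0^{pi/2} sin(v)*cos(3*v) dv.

-1/2

Use the identity sin(v)cos(3*v) = [sin(4*v) + sin(-2*v)]/2.
An antiderivative is F(v) = cos(2*v)/4 - cos(4*v)/8.
Then F(pi/2) - F(0) = (-3/8) - (1/8) = -1/2.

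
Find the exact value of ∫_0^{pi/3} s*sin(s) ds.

-pi/6 + sqrt(3)/2

Integrate by parts once (u = s, dv = sin(s) ds).
An antiderivative is F(s) = -s*cos(s) + sin(s).
Then F(pi/3) - F(0) = (-pi/6 + sqrt(3)/2) - (0) = -pi/6 + sqrt(3)/2.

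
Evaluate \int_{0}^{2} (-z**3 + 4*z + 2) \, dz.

8

By the power rule, an antiderivative is F(z) = -z**4/4 + 2*z**2 + 2*z.
Then F(2) - F(0) = (8) - (0) = 8.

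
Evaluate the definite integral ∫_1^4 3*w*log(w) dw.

-45/4 + 48*log(2)

Integrate by parts once (u = ln w, dv = 3*w dw).
An antiderivative is F(w) = 3*w**2*(2*log(w) - 1)/4.
Then F(4) - F(1) = (-12 + 48*log(2)) - (-3/4) = -45/4 + 48*log(2).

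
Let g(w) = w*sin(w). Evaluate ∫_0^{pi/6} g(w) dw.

Integrate by parts once (u = w, dv = sin(w) dw).
An antiderivative is F(w) = -w*cos(w) + sin(w).
Then F(pi/6) - F(0) = (-sqrt(3)*pi/12 + 1/2) - (0) = -sqrt(3)*pi/12 + 1/2.

-sqrt(3)*pi/12 + 1/2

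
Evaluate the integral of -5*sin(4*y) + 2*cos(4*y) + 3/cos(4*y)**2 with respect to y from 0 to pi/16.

An antiderivative is F(y) = sin(4*y)/2 + 5*cos(4*y)/4 + 3*tan(4*y)/4.
Then F(pi/16) - F(0) = (3/4 + 7*sqrt(2)/8) - (5/4) = -1/2 + 7*sqrt(2)/8.

-1/2 + 7*sqrt(2)/8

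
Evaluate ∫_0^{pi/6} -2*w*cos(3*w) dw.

2/9 - pi/9

Integrate by parts once (u = w, dv = -2*cos(3*w) dw).
An antiderivative is F(w) = -2*w*sin(3*w)/3 - 2*cos(3*w)/9.
Then F(pi/6) - F(0) = (-pi/9) - (-2/9) = 2/9 - pi/9.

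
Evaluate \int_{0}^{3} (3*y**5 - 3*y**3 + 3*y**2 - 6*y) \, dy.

By the power rule, an antiderivative is F(y) = y**6/2 - 3*y**4/4 + y**3 - 3*y**2.
Then F(3) - F(0) = (1215/4) - (0) = 1215/4.

1215/4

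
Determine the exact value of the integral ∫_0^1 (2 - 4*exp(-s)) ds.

An antiderivative is F(s) = 2*s + 4*exp(-s).
Then F(1) - F(0) = (4*exp(-1) + 2) - (4) = -2 + 4*exp(-1).

-2 + 4*exp(-1)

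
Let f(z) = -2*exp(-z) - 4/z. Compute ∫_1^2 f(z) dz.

An antiderivative is F(z) = -4*log(z) + 2*exp(-z).
Then F(2) - F(1) = (-4*log(2) + 2*exp(-2)) - (2*exp(-1)) = -4*log(2) - 2*exp(-1) + 2*exp(-2).

-4*log(2) - 2*exp(-1) + 2*exp(-2)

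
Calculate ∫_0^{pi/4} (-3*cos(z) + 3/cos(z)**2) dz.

An antiderivative is F(z) = -3*sin(z) + 3*tan(z).
Then F(pi/4) - F(0) = (3 - 3*sqrt(2)/2) - (0) = 3 - 3*sqrt(2)/2.

3 - 3*sqrt(2)/2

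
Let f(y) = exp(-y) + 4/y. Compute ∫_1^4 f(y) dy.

An antiderivative is F(y) = 4*log(y) - exp(-y).
Then F(4) - F(1) = (-exp(-4) + 8*log(2)) - (-exp(-1)) = -exp(-4) + exp(-1) + 8*log(2).

-exp(-4) + exp(-1) + 8*log(2)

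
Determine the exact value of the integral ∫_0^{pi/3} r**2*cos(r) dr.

-sqrt(3) + sqrt(3)*pi**2/18 + pi/3

Integrate by parts twice (u = r^2, dv = cos(r) dr).
An antiderivative is F(r) = r**2*sin(r) + 2*r*cos(r) - 2*sin(r).
Then F(pi/3) - F(0) = (-sqrt(3) + sqrt(3)*pi**2/18 + pi/3) - (0) = -sqrt(3) + sqrt(3)*pi**2/18 + pi/3.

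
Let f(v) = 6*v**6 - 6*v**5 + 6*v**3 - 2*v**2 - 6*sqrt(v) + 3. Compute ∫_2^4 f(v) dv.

By the power rule, an antiderivative is F(v) = 6*v**7/7 - v**6 + 3*v**4/2 - 4*v**(3/2) - 2*v**3/3 + 3*v.
Then F(4) - F(2) = (215644/21) - (1478/21 - 8*sqrt(2)) = 8*sqrt(2) + 214166/21.

8*sqrt(2) + 214166/21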